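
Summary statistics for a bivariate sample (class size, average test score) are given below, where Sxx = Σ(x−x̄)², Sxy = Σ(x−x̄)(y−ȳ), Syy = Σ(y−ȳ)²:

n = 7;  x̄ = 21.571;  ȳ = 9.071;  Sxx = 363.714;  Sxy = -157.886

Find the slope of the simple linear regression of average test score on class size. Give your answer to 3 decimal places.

b = Sxy/Sxx = -157.886/363.714 = -0.434094

-0.434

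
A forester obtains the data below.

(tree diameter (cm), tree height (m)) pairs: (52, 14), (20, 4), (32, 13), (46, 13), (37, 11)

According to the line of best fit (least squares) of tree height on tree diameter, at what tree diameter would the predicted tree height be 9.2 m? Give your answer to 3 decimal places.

30.920

n = 5, Σx = 187, Σy = 55, Σxy = 2229, Σx² = 7613
Sxx = Σx² − (Σx)²/n = 7613 − 6993.8 = 619.2
Sxy = Σxy − (Σx)(Σy)/n = 2229 − 2057 = 172
b = Sxy/Sxx = 172/619.2 = 0.277778
a = ȳ − b·x̄ = 11 − 0.277778·37.4 = 0.611111
Set a + b·x = 9.2: x = (9.2 − 0.611111) / 0.277778 = 30.92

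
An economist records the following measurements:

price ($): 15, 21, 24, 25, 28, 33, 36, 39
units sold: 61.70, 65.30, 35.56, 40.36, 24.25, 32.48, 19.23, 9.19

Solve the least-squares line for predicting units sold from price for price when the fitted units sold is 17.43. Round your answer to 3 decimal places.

36.044

n = 8, Σx = 221, Σy = 288.07, Σxy = 6960.77, Σx² = 6557
Sxx = Σx² − (Σx)²/n = 6557 − 6105.125 = 451.875
Sxy = Σxy − (Σx)(Σy)/n = 6960.77 − 7957.93375 = -997.16375
b = Sxy/Sxx = -997.16375/451.875 = -2.206725
a = ȳ − b·x̄ = 36.00875 − (-2.206725)·27.625 = 96.969521
Set a + b·x = 17.43: x = (17.43 − 96.969521) / (-2.206725) = 36.044151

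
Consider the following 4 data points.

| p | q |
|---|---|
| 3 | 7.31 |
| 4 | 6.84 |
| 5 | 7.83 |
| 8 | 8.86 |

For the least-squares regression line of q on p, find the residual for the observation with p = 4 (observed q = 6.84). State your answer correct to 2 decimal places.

-0.50

n = 4, Σx = 20, Σy = 30.84, Σxy = 159.32, Σx² = 114
Sxx = Σx² − (Σx)²/n = 114 − 100 = 14
Sxy = Σxy − (Σx)(Σy)/n = 159.32 − 154.2 = 5.12
b = Sxy/Sxx = 5.12/14 = 0.365714
a = ȳ − b·x̄ = 7.71 − 0.365714·5 = 5.881429
ŷ(4) = 5.881429 + 0.365714·4 = 7.344286
residual = y − ŷ = 6.84 − 7.344286 = -0.504286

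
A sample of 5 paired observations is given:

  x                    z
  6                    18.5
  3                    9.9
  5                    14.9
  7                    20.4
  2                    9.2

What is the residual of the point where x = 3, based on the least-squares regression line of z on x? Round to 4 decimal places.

-0.8605

n = 5, Σx = 23, Σy = 72.9, Σxy = 376.4, Σx² = 123
Sxx = Σx² − (Σx)²/n = 123 − 105.8 = 17.2
Sxy = Σxy − (Σx)(Σy)/n = 376.4 − 335.34 = 41.06
b = Sxy/Sxx = 41.06/17.2 = 2.387209
a = ȳ − b·x̄ = 14.58 − 2.387209·4.6 = 3.598837
ŷ(3) = 3.598837 + 2.387209·3 = 10.760465
residual = y − ŷ = 9.9 − 10.760465 = -0.860465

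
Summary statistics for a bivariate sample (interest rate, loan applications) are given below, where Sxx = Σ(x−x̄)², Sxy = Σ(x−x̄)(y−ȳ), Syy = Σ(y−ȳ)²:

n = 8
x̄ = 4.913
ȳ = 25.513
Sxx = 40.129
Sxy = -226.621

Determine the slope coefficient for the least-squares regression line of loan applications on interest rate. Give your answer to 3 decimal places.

b = Sxy/Sxx = -226.621/40.129 = -5.647312

-5.647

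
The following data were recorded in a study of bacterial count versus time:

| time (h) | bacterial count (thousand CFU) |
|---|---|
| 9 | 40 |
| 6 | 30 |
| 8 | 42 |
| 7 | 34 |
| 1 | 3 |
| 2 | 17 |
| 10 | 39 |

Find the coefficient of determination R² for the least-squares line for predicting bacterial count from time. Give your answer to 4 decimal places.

0.9066

n = 7, Σx = 43, Σy = 205, Σxy = 1541, Σx² = 335, Σy² = 7239
Sxx = Σx² − (Σx)²/n = 335 − 264.142857 = 70.857143
Sxy = Σxy − (Σx)(Σy)/n = 1541 − 1259.285714 = 281.714286
Syy = Σy² − (Σy)²/n = 7239 − 6003.571429 = 1235.428571
R² = Sxy²/(Sxx·Syy) = (281.714286)²/(70.857143·1235.428571) = 0.906602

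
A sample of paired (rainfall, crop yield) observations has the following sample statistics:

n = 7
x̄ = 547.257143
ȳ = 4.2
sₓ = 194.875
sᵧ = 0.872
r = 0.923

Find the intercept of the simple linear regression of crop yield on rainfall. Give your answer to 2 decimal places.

1.94

b = r · sᵧ/sₓ = 0.923 · 0.872/194.875 = 0.004130
a = ȳ − b·x̄ = 4.2 − 0.004130·547.257143 = 1.939766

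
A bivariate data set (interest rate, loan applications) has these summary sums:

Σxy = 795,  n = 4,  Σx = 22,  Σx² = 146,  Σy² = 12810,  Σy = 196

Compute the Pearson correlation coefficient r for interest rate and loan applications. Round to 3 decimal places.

-1.000

Sxx = Σx² − (Σx)²/n = 146 − 121 = 25
Sxy = Σxy − (Σx)(Σy)/n = 795 − 1078 = -283
Syy = Σy² − (Σy)²/n = 12810 − 9604 = 3206
r = Sxy/√(Sxx·Syy) = -283/√(80150) = -283/283.107753 = -0.999619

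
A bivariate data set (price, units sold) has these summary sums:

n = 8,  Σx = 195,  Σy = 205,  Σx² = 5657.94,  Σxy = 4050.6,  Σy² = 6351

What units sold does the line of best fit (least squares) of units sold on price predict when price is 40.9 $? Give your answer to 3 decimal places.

Sxx = Σx² − (Σx)²/n = 5657.94 − 4753.125 = 904.815
Sxy = Σxy − (Σx)(Σy)/n = 4050.6 − 4996.875 = -946.275
b = Sxy/Sxx = -946.275/904.815 = -1.045822
a = ȳ − b·x̄ = 25.625 − (-1.045822)·24.375 = 51.116900
ŷ(40.9) = a + b·40.9 = 51.116900 + (-1.045822)·40.9 = 8.342799

8.343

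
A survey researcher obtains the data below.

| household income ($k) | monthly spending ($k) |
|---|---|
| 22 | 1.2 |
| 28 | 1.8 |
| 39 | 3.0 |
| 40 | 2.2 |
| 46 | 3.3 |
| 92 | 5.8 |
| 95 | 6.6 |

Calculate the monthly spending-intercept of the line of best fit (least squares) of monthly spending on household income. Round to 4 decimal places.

-0.0987

n = 7, Σx = 362, Σy = 23.9, Σxy = 1594.2, Σx² = 23994
Sxx = Σx² − (Σx)²/n = 23994 − 18720.571429 = 5273.428571
Sxy = Σxy − (Σx)(Σy)/n = 1594.2 − 1235.971429 = 358.228571
b = Sxy/Sxx = 358.228571/5273.428571 = 0.067931
a = ȳ − b·x̄ = 3.414286 − 0.067931·51.714286 = -0.098711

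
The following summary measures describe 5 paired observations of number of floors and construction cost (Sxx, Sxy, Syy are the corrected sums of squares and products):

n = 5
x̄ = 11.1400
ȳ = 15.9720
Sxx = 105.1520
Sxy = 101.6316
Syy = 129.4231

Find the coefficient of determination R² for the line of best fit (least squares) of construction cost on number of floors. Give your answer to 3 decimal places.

R² = Sxy²/(Sxx·Syy) = (101.6316)²/(105.152·129.4231) = 0.758976

0.759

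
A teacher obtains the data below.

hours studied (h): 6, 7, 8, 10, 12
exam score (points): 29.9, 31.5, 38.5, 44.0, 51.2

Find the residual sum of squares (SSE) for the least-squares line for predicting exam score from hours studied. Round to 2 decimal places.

5.82

n = 5, Σx = 43, Σy = 195.1, Σxy = 1762.3, Σx² = 393, Σy² = 7925.95
Sxx = Σx² − (Σx)²/n = 393 − 369.8 = 23.2
Sxy = Σxy − (Σx)(Σy)/n = 1762.3 − 1677.86 = 84.44
Syy = Σy² − (Σy)²/n = 7925.95 − 7612.802 = 313.148
b = Sxy/Sxx = 84.44/23.2 = 3.639655
SSE = Syy − b·Sxy = 313.148 − 3.639655·84.44 = 5.815517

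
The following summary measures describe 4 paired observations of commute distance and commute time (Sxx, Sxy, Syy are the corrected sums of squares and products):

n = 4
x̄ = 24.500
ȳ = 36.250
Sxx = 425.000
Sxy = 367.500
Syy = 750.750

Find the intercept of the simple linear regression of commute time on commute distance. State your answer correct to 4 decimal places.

15.0647

b = Sxy/Sxx = 367.5/425 = 0.864706
a = ȳ − b·x̄ = 36.25 − 0.864706·24.5 = 15.064706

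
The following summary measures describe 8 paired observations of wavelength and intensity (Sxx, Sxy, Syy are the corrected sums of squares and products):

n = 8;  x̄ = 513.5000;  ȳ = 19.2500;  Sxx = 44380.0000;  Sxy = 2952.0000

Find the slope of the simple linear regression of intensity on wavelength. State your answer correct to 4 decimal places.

0.0665

b = Sxy/Sxx = 2952/44380 = 0.066516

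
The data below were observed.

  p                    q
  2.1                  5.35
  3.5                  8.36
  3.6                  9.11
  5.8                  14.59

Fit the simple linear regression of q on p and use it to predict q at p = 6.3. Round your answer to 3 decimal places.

15.764

n = 4, Σx = 15, Σy = 37.41, Σxy = 157.913, Σx² = 63.26
Sxx = Σx² − (Σx)²/n = 63.26 − 56.25 = 7.01
Sxy = Σxy − (Σx)(Σy)/n = 157.913 − 140.2875 = 17.6255
b = Sxy/Sxx = 17.6255/7.01 = 2.514337
a = ȳ − b·x̄ = 9.3525 − 2.514337·3.75 = -0.076262
ŷ(6.3) = a + b·6.3 = -0.076262 + 2.514337·6.3 = 15.764058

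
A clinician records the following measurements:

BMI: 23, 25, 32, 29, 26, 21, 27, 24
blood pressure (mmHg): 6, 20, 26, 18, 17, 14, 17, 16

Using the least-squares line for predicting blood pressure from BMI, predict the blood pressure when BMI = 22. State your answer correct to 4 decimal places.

n = 8, Σx = 207, Σy = 134, Σxy = 3571, Σx² = 5441
Sxx = Σx² − (Σx)²/n = 5441 − 5356.125 = 84.875
Sxy = Σxy − (Σx)(Σy)/n = 3571 − 3467.25 = 103.75
b = Sxy/Sxx = 103.75/84.875 = 1.222386
a = ȳ − b·x̄ = 16.75 − 1.222386·25.875 = -14.879234
ŷ(22) = a + b·22 = -14.879234 + 1.222386·22 = 12.013255

12.0133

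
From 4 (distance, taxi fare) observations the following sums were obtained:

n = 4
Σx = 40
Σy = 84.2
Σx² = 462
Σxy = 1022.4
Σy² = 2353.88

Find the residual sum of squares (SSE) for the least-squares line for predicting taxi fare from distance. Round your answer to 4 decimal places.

Sxx = Σx² − (Σx)²/n = 462 − 400 = 62
Sxy = Σxy − (Σx)(Σy)/n = 1022.4 − 842 = 180.4
Syy = Σy² − (Σy)²/n = 2353.88 − 1772.41 = 581.47
b = Sxy/Sxx = 180.4/62 = 2.909677
SSE = Syy − b·Sxy = 581.47 − 2.909677·180.4 = 56.564194

56.5642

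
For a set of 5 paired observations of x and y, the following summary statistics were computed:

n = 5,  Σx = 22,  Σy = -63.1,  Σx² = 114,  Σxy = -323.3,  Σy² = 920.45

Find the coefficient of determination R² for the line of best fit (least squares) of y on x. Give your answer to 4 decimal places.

Sxx = Σx² − (Σx)²/n = 114 − 96.8 = 17.2
Sxy = Σxy − (Σx)(Σy)/n = -323.3 − (-277.64) = -45.66
Syy = Σy² − (Σy)²/n = 920.45 − 796.322 = 124.128
R² = Sxy²/(Sxx·Syy) = (-45.66)²/(17.2·124.128) = 0.976503

0.9765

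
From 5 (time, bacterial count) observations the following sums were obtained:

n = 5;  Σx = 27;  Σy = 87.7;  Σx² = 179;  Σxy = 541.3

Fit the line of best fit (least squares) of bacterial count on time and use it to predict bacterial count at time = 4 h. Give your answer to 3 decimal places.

Sxx = Σx² − (Σx)²/n = 179 − 145.8 = 33.2
Sxy = Σxy − (Σx)(Σy)/n = 541.3 − 473.58 = 67.72
b = Sxy/Sxx = 67.72/33.2 = 2.039759
a = ȳ − b·x̄ = 17.54 − 2.039759·5.4 = 6.525301
ŷ(4) = a + b·4 = 6.525301 + 2.039759·4 = 14.684337

14.684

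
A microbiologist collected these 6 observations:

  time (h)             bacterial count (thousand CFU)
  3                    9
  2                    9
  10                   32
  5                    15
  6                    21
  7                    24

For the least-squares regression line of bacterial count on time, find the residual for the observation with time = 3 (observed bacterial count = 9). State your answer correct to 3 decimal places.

n = 6, Σx = 33, Σy = 110, Σxy = 734, Σx² = 223
Sxx = Σx² − (Σx)²/n = 223 − 181.5 = 41.5
Sxy = Σxy − (Σx)(Σy)/n = 734 − 605 = 129
b = Sxy/Sxx = 129/41.5 = 3.108434
a = ȳ − b·x̄ = 18.333333 − 3.108434·5.5 = 1.236948
ŷ(3) = 1.236948 + 3.108434·3 = 10.562249
residual = y − ŷ = 9 − 10.562249 = -1.562249

-1.562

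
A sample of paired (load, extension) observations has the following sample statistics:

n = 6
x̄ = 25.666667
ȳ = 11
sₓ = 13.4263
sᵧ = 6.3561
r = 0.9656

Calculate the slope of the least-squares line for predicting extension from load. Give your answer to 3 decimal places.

0.457

b = r · sᵧ/sₓ = 0.9656 · 6.3561/13.4263 = 0.457121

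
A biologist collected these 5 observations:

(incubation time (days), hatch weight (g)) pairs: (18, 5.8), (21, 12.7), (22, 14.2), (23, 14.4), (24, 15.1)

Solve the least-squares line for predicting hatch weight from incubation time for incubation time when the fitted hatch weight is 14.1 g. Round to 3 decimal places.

22.648

n = 5, Σx = 108, Σy = 62.2, Σxy = 1377.1, Σx² = 2354
Sxx = Σx² − (Σx)²/n = 2354 − 2332.8 = 21.2
Sxy = Σxy − (Σx)(Σy)/n = 1377.1 − 1343.52 = 33.58
b = Sxy/Sxx = 33.58/21.2 = 1.583962
a = ȳ − b·x̄ = 12.44 − 1.583962·21.6 = -21.773585
Set a + b·x = 14.1: x = (14.1 − (-21.773585)) / 1.583962 = 22.648005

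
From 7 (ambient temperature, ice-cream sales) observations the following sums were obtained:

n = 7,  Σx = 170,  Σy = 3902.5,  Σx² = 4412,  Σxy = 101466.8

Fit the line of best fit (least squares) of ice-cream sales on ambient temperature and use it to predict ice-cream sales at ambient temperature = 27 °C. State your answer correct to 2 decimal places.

621.58

Sxx = Σx² − (Σx)²/n = 4412 − 4128.571429 = 283.428571
Sxy = Σxy − (Σx)(Σy)/n = 101466.8 − 94775 = 6691.8
b = Sxy/Sxx = 6691.8/283.428571 = 23.610181
a = ȳ − b·x̄ = 557.5 − 23.610181·24.285714 = -15.890121
ŷ(27) = a + b·27 = -15.890121 + 23.610181·27 = 621.584778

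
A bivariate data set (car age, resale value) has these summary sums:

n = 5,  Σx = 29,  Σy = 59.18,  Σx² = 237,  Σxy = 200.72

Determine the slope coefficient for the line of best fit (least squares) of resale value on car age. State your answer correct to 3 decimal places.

Sxx = Σx² − (Σx)²/n = 237 − 168.2 = 68.8
Sxy = Σxy − (Σx)(Σy)/n = 200.72 − 343.244 = -142.524
b = Sxy/Sxx = -142.524/68.8 = -2.071570

-2.072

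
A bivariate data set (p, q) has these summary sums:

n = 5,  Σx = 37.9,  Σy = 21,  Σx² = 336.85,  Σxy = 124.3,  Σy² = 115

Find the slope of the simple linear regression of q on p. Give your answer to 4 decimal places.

Sxx = Σx² − (Σx)²/n = 336.85 − 287.282 = 49.568
Sxy = Σxy − (Σx)(Σy)/n = 124.3 − 159.18 = -34.88
b = Sxy/Sxx = -34.88/49.568 = -0.703680

-0.7037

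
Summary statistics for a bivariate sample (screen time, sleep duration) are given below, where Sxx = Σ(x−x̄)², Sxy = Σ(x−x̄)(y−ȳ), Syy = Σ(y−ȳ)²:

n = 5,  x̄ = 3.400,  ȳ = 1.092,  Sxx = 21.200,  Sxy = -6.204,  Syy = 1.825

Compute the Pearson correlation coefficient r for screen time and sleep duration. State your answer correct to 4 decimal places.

-0.9974

r = Sxy/√(Sxx·Syy) = -6.204/√(38.69) = -6.204/6.220129 = -0.997407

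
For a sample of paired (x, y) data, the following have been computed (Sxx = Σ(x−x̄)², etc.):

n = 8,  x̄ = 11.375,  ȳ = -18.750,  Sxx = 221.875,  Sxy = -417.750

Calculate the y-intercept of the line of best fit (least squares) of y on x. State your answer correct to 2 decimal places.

b = Sxy/Sxx = -417.75/221.875 = -1.882817
a = ȳ − b·x̄ = -18.75 − (-1.882817)·11.375 = 2.667042

2.67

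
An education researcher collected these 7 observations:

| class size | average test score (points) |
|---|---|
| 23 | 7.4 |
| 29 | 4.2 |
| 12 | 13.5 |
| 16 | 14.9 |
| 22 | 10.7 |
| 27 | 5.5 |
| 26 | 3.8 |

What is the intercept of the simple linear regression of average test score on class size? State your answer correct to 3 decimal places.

23.551

n = 7, Σx = 155, Σy = 60, Σxy = 1175.1, Σx² = 3659
Sxx = Σx² − (Σx)²/n = 3659 − 3432.142857 = 226.857143
Sxy = Σxy − (Σx)(Σy)/n = 1175.1 − 1328.571429 = -153.471429
b = Sxy/Sxx = -153.471429/226.857143 = -0.676511
a = ȳ − b·x̄ = 8.571429 − (-0.676511)·22.142857 = 23.551322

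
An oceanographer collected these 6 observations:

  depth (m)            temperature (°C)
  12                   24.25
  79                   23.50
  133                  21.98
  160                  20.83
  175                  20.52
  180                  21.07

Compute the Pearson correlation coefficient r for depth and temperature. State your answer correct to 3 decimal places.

-0.970

n = 6, Σx = 739, Σy = 132.15, Σxy = 15787.24, Σx² = 112699, Σy² = 2922.3371
Sxx = Σx² − (Σx)²/n = 112699 − 91020.166667 = 21678.833333
Sxy = Σxy − (Σx)(Σy)/n = 15787.24 − 16276.475 = -489.235
Syy = Σy² − (Σy)²/n = 2922.3371 − 2910.60375 = 11.73335
r = Sxy/√(Sxx·Syy) = -489.235/√(254365.339092) = -489.235/504.346447 = -0.970038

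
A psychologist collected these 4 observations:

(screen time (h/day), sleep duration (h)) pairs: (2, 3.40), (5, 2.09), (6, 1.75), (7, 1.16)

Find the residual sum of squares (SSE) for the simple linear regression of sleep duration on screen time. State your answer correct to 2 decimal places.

n = 4, Σx = 20, Σy = 8.4, Σxy = 35.87, Σx² = 114, Σy² = 20.3362
Sxx = Σx² − (Σx)²/n = 114 − 100 = 14
Sxy = Σxy − (Σx)(Σy)/n = 35.87 − 42 = -6.13
Syy = Σy² − (Σy)²/n = 20.3362 − 17.64 = 2.6962
b = Sxy/Sxx = -6.13/14 = -0.437857
SSE = Syy − b·Sxy = 2.6962 − (-0.437857)·(-6.13) = 0.012136

0.01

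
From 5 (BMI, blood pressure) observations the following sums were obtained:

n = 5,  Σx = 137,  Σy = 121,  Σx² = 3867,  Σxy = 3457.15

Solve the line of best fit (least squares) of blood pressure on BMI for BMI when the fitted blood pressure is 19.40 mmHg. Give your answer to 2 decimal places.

23.57

Sxx = Σx² − (Σx)²/n = 3867 − 3753.8 = 113.2
Sxy = Σxy − (Σx)(Σy)/n = 3457.15 − 3315.4 = 141.75
b = Sxy/Sxx = 141.75/113.2 = 1.252208
a = ȳ − b·x̄ = 24.2 − 1.252208·27.4 = -10.110512
Set a + b·x = 19.40: x = (19.40 − (-10.110512)) / 1.252208 = 23.566772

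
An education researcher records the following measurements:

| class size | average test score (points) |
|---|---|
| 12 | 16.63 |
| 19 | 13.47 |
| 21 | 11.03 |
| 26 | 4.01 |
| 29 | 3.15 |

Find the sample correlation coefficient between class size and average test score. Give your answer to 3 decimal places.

n = 5, Σx = 107, Σy = 48.29, Σxy = 882.73, Σx² = 2463, Σy² = 605.6613
Sxx = Σx² − (Σx)²/n = 2463 − 2289.8 = 173.2
Sxy = Σxy − (Σx)(Σy)/n = 882.73 − 1033.406 = -150.676
Syy = Σy² − (Σy)²/n = 605.6613 − 466.38482 = 139.27648
r = Sxy/√(Sxx·Syy) = -150.676/√(24122.686336) = -150.676/155.314798 = -0.970133

-0.970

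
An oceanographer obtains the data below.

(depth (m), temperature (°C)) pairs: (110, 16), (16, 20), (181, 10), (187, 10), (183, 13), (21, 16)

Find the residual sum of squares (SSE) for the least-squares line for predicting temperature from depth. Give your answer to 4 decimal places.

15.9621

n = 6, Σx = 698, Σy = 85, Σxy = 8475, Σx² = 114016, Σy² = 1281
Sxx = Σx² − (Σx)²/n = 114016 − 81200.666667 = 32815.333333
Sxy = Σxy − (Σx)(Σy)/n = 8475 − 9888.333333 = -1413.333333
Syy = Σy² − (Σy)²/n = 1281 − 1204.166667 = 76.833333
b = Sxy/Sxx = -1413.333333/32815.333333 = -0.043069
SSE = Syy − b·Sxy = 76.833333 − (-0.043069)·(-1413.333333) = 15.962060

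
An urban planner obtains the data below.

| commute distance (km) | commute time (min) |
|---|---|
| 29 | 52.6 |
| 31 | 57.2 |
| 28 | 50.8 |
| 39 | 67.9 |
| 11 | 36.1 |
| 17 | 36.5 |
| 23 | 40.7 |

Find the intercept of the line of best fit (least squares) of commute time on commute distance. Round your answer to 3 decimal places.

17.940

n = 7, Σx = 178, Σy = 341.8, Σxy = 9322.8, Σx² = 5046
Sxx = Σx² − (Σx)²/n = 5046 − 4526.285714 = 519.714286
Sxy = Σxy − (Σx)(Σy)/n = 9322.8 − 8691.485714 = 631.314286
b = Sxy/Sxx = 631.314286/519.714286 = 1.214733
a = ȳ − b·x̄ = 48.828571 − 1.214733·25.428571 = 17.939637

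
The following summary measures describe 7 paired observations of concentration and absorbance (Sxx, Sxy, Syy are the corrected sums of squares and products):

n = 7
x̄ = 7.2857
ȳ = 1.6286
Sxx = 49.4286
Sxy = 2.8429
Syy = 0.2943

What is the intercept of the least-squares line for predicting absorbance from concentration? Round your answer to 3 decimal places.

b = Sxy/Sxx = 2.8429/49.4286 = 0.057515
a = ȳ − b·x̄ = 1.6286 − 0.057515·7.2857 = 1.209561

1.210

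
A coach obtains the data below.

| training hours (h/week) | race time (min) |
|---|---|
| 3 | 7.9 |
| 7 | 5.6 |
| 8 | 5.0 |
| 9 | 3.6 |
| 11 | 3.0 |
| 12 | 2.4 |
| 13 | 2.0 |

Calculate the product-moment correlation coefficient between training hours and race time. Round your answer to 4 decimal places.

-0.9907

n = 7, Σx = 63, Σy = 29.5, Σxy = 223.1, Σx² = 637, Σy² = 150.49
Sxx = Σx² − (Σx)²/n = 637 − 567 = 70
Sxy = Σxy − (Σx)(Σy)/n = 223.1 − 265.5 = -42.4
Syy = Σy² − (Σy)²/n = 150.49 − 124.321429 = 26.168571
r = Sxy/√(Sxx·Syy) = -42.4/√(1831.8) = -42.4/42.799533 = -0.990665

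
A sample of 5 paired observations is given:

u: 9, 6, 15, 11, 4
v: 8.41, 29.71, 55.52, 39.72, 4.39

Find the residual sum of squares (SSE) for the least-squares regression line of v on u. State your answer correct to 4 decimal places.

n = 5, Σx = 45, Σy = 137.75, Σxy = 1541.23, Σx² = 479, Σy² = 5632.8331
Sxx = Σx² − (Σx)²/n = 479 − 405 = 74
Sxy = Σxy − (Σx)(Σy)/n = 1541.23 − 1239.75 = 301.48
Syy = Σy² − (Σy)²/n = 5632.8331 − 3795.0125 = 1837.8206
b = Sxy/Sxx = 301.48/74 = 4.074054
SSE = Syy − b·Sxy = 1837.8206 − 4.074054·301.48 = 609.574784

609.5748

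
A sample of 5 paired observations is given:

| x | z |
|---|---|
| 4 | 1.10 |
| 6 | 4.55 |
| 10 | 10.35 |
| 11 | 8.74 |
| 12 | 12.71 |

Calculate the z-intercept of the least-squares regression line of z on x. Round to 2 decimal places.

n = 5, Σx = 43, Σy = 37.45, Σxy = 383.86, Σx² = 417
Sxx = Σx² − (Σx)²/n = 417 − 369.8 = 47.2
Sxy = Σxy − (Σx)(Σy)/n = 383.86 − 322.07 = 61.79
b = Sxy/Sxx = 61.79/47.2 = 1.309110
a = ȳ − b·x̄ = 7.49 − 1.309110·8.6 = -3.768347

-3.77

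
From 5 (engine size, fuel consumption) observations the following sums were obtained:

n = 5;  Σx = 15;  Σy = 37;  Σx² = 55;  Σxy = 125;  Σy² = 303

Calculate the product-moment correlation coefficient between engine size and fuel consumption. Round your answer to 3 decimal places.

Sxx = Σx² − (Σx)²/n = 55 − 45 = 10
Sxy = Σxy − (Σx)(Σy)/n = 125 − 111 = 14
Syy = Σy² − (Σy)²/n = 303 − 273.8 = 29.2
r = Sxy/√(Sxx·Syy) = 14/√(292) = 14/17.088007 = 0.819288

0.819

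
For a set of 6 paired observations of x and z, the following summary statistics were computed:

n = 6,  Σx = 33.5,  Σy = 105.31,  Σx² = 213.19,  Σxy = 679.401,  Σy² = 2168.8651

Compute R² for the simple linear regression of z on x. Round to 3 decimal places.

0.997

Sxx = Σx² − (Σx)²/n = 213.19 − 187.041667 = 26.148333
Sxy = Σxy − (Σx)(Σy)/n = 679.401 − 587.980833 = 91.420167
Syy = Σy² − (Σy)²/n = 2168.8651 − 1848.366017 = 320.499083
R² = Sxy²/(Sxx·Syy) = (91.420167)²/(26.148333·320.499083) = 0.997271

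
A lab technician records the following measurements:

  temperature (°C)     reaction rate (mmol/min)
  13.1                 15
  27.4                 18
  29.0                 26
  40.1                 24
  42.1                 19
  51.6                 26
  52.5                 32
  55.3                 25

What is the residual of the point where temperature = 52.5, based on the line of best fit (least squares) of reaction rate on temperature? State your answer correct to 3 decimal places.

5.157

n = 8, Σx = 311.1, Σy = 185, Σxy = 7610.1, Σx² = 13620.69
Sxx = Σx² − (Σx)²/n = 13620.69 − 12097.90125 = 1522.78875
Sxy = Σxy − (Σx)(Σy)/n = 7610.1 − 7194.1875 = 415.9125
b = Sxy/Sxx = 415.9125/1522.78875 = 0.273126
a = ȳ − b·x̄ = 23.125 − 0.273126·38.8875 = 12.503831
ŷ(52.5) = 12.503831 + 0.273126·52.5 = 26.842921
residual = y − ŷ = 32 − 26.842921 = 5.157079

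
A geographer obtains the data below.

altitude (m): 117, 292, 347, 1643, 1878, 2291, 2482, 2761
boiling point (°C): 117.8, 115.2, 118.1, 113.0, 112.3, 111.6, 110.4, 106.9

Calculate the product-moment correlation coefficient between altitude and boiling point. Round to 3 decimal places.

-0.943

n = 8, Σx = 11811, Σy = 905.3, Σxy = 1309799.4, Σx² = 25477821, Σy² = 102546.11
Sxx = Σx² − (Σx)²/n = 25477821 − 17437465.125 = 8040355.875
Sxy = Σxy − (Σx)(Σy)/n = 1309799.4 − 1336562.2875 = -26762.8875
Syy = Σy² − (Σy)²/n = 102546.11 − 102446.01125 = 100.09875
r = Sxy/√(Sxx·Syy) = -26762.8875/√(804829572.642656) = -26762.8875/28369.518372 = -0.943368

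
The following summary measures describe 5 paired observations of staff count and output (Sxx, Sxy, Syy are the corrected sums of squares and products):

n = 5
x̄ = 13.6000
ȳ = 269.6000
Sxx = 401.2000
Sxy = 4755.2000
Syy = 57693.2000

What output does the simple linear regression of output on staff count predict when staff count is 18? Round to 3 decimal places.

b = Sxy/Sxx = 4755.2/401.2 = 11.852443
a = ȳ − b·x̄ = 269.6 − 11.852443·13.6 = 108.406780
ŷ(18) = a + b·18 = 108.406780 + 11.852443·18 = 321.750748

321.751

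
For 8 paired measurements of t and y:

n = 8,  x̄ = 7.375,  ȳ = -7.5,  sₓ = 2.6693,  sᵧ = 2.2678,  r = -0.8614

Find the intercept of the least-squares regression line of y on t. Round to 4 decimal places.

-2.1027

b = r · sᵧ/sₓ = -0.8614 · 2.2678/2.6693 = -0.731833
a = ȳ − b·x̄ = -7.5 − (-0.731833)·7.375 = -2.102729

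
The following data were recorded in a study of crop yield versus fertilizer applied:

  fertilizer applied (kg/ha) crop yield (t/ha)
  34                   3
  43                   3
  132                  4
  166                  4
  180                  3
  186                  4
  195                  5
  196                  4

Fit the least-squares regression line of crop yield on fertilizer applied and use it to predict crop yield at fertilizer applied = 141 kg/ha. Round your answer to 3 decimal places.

n = 8, Σx = 1132, Σy = 30, Σxy = 4466, Σx² = 191422
Sxx = Σx² − (Σx)²/n = 191422 − 160178 = 31244
Sxy = Σxy − (Σx)(Σy)/n = 4466 − 4245 = 221
b = Sxy/Sxx = 221/31244 = 0.007073
a = ȳ − b·x̄ = 3.75 − 0.007073·141.5 = 2.749120
ŷ(141) = a + b·141 = 2.749120 + 0.007073·141 = 3.746463

3.746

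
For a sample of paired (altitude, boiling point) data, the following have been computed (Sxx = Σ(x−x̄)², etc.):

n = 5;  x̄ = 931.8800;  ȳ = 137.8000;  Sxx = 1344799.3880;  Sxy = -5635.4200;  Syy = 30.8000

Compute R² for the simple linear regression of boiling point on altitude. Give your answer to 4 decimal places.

R² = Sxy²/(Sxx·Syy) = (-5635.42)²/(1344799.388·30.8) = 0.766733

0.7667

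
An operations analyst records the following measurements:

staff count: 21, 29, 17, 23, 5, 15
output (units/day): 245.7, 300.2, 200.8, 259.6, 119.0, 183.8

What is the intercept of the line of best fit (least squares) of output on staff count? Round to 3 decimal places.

75.088

n = 6, Σx = 110, Σy = 1309.1, Σxy = 26601.9, Σx² = 2350
Sxx = Σx² − (Σx)²/n = 2350 − 2016.666667 = 333.333333
Sxy = Σxy − (Σx)(Σy)/n = 26601.9 − 24000.166667 = 2601.733333
b = Sxy/Sxx = 2601.733333/333.333333 = 7.8052
a = ȳ − b·x̄ = 218.183333 − 7.8052·18.333333 = 75.088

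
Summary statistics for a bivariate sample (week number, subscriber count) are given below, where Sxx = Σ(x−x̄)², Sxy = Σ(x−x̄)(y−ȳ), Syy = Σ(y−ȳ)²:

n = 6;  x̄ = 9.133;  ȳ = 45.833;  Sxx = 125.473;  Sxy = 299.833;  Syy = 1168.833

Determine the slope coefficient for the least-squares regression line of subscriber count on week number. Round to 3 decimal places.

2.390

b = Sxy/Sxx = 299.833/125.473 = 2.389622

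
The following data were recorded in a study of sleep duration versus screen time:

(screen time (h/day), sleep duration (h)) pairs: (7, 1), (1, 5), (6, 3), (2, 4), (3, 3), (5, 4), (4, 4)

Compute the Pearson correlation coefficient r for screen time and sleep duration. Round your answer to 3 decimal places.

n = 7, Σx = 28, Σy = 24, Σxy = 83, Σx² = 140, Σy² = 92
Sxx = Σx² − (Σx)²/n = 140 − 112 = 28
Sxy = Σxy − (Σx)(Σy)/n = 83 − 96 = -13
Syy = Σy² − (Σy)²/n = 92 − 82.285714 = 9.714286
r = Sxy/√(Sxx·Syy) = -13/√(272) = -13/16.492423 = -0.788241

-0.788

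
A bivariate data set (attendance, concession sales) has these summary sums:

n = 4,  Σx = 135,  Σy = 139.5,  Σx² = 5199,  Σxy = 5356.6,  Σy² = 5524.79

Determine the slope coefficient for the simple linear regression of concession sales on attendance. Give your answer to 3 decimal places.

Sxx = Σx² − (Σx)²/n = 5199 − 4556.25 = 642.75
Sxy = Σxy − (Σx)(Σy)/n = 5356.6 − 4708.125 = 648.475
b = Sxy/Sxx = 648.475/642.75 = 1.008907

1.009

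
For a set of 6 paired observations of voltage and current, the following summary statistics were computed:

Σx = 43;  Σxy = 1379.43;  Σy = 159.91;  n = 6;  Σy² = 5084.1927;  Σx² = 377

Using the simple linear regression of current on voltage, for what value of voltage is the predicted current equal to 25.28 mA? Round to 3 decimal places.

Sxx = Σx² − (Σx)²/n = 377 − 308.166667 = 68.833333
Sxy = Σxy − (Σx)(Σy)/n = 1379.43 − 1146.021667 = 233.408333
b = Sxy/Sxx = 233.408333/68.833333 = 3.390920
a = ȳ − b·x̄ = 26.651667 − 3.390920·7.166667 = 2.350073
Set a + b·x = 25.28: x = (25.28 − 2.350073) / 3.390920 = 6.762155

6.762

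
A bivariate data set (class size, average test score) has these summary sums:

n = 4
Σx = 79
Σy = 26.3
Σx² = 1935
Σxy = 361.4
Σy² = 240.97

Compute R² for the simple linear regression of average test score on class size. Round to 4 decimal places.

0.9793

Sxx = Σx² − (Σx)²/n = 1935 − 1560.25 = 374.75
Sxy = Σxy − (Σx)(Σy)/n = 361.4 − 519.425 = -158.025
Syy = Σy² − (Σy)²/n = 240.97 − 172.9225 = 68.0475
R² = Sxy²/(Sxx·Syy) = (-158.025)²/(374.75·68.0475) = 0.979259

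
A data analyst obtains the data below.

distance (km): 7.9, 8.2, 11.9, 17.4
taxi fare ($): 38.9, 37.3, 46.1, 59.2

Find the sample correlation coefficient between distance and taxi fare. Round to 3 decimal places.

n = 4, Σx = 45.4, Σy = 181.5, Σxy = 2191.84, Σx² = 574.02, Σy² = 8534.35
Sxx = Σx² − (Σx)²/n = 574.02 − 515.29 = 58.73
Sxy = Σxy − (Σx)(Σy)/n = 2191.84 − 2060.025 = 131.815
Syy = Σy² − (Σy)²/n = 8534.35 − 8235.5625 = 298.7875
r = Sxy/√(Sxx·Syy) = 131.815/√(17547.789875) = 131.815/132.468071 = 0.995070

0.995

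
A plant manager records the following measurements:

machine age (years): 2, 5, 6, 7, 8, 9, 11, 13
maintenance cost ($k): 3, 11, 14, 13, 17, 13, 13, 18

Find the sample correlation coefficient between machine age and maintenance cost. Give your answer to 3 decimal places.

0.799

n = 8, Σx = 61, Σy = 102, Σxy = 866, Σx² = 549, Σy² = 1446
Sxx = Σx² − (Σx)²/n = 549 − 465.125 = 83.875
Sxy = Σxy − (Σx)(Σy)/n = 866 − 777.75 = 88.25
Syy = Σy² − (Σy)²/n = 1446 − 1300.5 = 145.5
r = Sxy/√(Sxx·Syy) = 88.25/√(12203.8125) = 88.25/110.470867 = 0.798853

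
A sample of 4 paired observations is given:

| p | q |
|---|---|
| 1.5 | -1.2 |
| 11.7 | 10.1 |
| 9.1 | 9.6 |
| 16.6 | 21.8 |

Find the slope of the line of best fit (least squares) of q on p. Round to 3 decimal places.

n = 4, Σx = 38.9, Σy = 40.3, Σxy = 565.61, Σx² = 497.51
Sxx = Σx² − (Σx)²/n = 497.51 − 378.3025 = 119.2075
Sxy = Σxy − (Σx)(Σy)/n = 565.61 − 391.9175 = 173.6925
b = Sxy/Sxx = 173.6925/119.2075 = 1.457060

1.457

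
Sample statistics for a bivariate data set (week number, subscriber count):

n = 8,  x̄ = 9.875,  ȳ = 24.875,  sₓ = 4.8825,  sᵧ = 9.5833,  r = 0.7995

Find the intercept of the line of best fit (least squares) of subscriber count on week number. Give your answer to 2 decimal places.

b = r · sᵧ/sₓ = 0.7995 · 9.5833/4.8825 = 1.569247
a = ȳ − b·x̄ = 24.875 − 1.569247·9.875 = 9.378686

9.38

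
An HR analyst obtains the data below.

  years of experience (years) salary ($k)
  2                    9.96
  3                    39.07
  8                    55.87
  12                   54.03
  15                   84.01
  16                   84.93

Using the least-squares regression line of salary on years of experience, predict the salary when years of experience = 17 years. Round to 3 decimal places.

n = 6, Σx = 56, Σy = 327.87, Σxy = 3851.48, Σx² = 702
Sxx = Σx² − (Σx)²/n = 702 − 522.666667 = 179.333333
Sxy = Σxy − (Σx)(Σy)/n = 3851.48 − 3060.12 = 791.36
b = Sxy/Sxx = 791.36/179.333333 = 4.412788
a = ȳ − b·x̄ = 54.645 − 4.412788·9.333333 = 13.458978
ŷ(17) = a + b·17 = 13.458978 + 4.412788·17 = 88.476375

88.476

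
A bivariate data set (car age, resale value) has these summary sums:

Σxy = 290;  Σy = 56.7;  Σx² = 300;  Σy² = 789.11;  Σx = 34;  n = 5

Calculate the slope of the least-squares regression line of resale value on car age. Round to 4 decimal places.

Sxx = Σx² − (Σx)²/n = 300 − 231.2 = 68.8
Sxy = Σxy − (Σx)(Σy)/n = 290 − 385.56 = -95.56
b = Sxy/Sxx = -95.56/68.8 = -1.388953

-1.3890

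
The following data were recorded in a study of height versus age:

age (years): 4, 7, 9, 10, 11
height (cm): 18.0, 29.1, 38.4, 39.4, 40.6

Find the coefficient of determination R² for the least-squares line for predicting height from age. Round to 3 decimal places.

0.969

n = 5, Σx = 41, Σy = 165.5, Σxy = 1461.9, Σx² = 367, Σy² = 5846.09
Sxx = Σx² − (Σx)²/n = 367 − 336.2 = 30.8
Sxy = Σxy − (Σx)(Σy)/n = 1461.9 − 1357.1 = 104.8
Syy = Σy² − (Σy)²/n = 5846.09 − 5478.05 = 368.04
R² = Sxy²/(Sxx·Syy) = (104.8)²/(30.8·368.04) = 0.968895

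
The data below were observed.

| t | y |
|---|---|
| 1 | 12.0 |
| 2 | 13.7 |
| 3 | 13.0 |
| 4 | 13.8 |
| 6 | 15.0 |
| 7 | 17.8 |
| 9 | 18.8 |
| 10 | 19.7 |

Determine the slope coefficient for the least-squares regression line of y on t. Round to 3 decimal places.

0.854

n = 8, Σx = 42, Σy = 123.8, Σxy = 714.4, Σx² = 296
Sxx = Σx² − (Σx)²/n = 296 − 220.5 = 75.5
Sxy = Σxy − (Σx)(Σy)/n = 714.4 − 649.95 = 64.45
b = Sxy/Sxx = 64.45/75.5 = 0.853642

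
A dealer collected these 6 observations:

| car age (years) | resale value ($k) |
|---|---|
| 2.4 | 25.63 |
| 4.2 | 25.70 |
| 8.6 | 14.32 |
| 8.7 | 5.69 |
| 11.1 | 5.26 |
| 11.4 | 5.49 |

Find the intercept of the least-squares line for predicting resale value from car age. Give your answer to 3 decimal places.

n = 6, Σx = 46.4, Σy = 82.09, Σxy = 463.079, Σx² = 426.22
Sxx = Σx² − (Σx)²/n = 426.22 − 358.826667 = 67.393333
Sxy = Σxy − (Σx)(Σy)/n = 463.079 − 634.829333 = -171.750333
b = Sxy/Sxx = -171.750333/67.393333 = -2.548477
a = ȳ − b·x̄ = 13.681667 − (-2.548477)·7.733333 = 33.389886

33.390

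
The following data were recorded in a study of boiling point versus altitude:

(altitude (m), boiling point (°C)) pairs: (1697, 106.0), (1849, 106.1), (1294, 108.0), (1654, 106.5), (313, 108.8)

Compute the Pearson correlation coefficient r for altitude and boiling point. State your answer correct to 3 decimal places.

-0.926

n = 5, Σx = 6807, Σy = 535.4, Σxy = 726018.3, Σx² = 10806731, Σy² = 57336.9
Sxx = Σx² − (Σx)²/n = 10806731 − 9267049.8 = 1539681.2
Sxy = Σxy − (Σx)(Σy)/n = 726018.3 − 728893.56 = -2875.26
Syy = Σy² − (Σy)²/n = 57336.9 − 57330.632 = 6.268
r = Sxy/√(Sxx·Syy) = -2875.26/√(9650721.7616) = -2875.26/3106.561083 = -0.925544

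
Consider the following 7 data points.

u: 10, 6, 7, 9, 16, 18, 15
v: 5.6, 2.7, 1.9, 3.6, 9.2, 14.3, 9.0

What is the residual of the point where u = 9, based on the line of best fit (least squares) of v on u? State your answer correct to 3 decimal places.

-0.673

n = 7, Σx = 81, Σy = 46.3, Σxy = 657.5, Σx² = 1071
Sxx = Σx² − (Σx)²/n = 1071 − 937.285714 = 133.714286
Sxy = Σxy − (Σx)(Σy)/n = 657.5 − 535.757143 = 121.742857
b = Sxy/Sxx = 121.742857/133.714286 = 0.910470
a = ȳ − b·x̄ = 6.614286 − 0.910470·11.571429 = -3.921154
ŷ(9) = -3.921154 + 0.910470·9 = 4.273077
residual = y − ŷ = 3.6 − 4.273077 = -0.673077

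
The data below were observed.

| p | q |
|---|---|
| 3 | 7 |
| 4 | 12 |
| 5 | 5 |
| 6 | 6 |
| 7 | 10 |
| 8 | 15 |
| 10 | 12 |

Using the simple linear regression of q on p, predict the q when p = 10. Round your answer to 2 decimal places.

12.72

n = 7, Σx = 43, Σy = 67, Σxy = 440, Σx² = 299
Sxx = Σx² − (Σx)²/n = 299 − 264.142857 = 34.857143
Sxy = Σxy − (Σx)(Σy)/n = 440 − 411.571429 = 28.428571
b = Sxy/Sxx = 28.428571/34.857143 = 0.815574
a = ȳ − b·x̄ = 9.571429 − 0.815574·6.142857 = 4.561475
ŷ(10) = a + b·10 = 4.561475 + 0.815574·10 = 12.717213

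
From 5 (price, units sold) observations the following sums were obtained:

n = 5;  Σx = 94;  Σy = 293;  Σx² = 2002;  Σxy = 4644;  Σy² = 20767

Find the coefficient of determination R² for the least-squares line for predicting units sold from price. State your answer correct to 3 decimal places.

0.885

Sxx = Σx² − (Σx)²/n = 2002 − 1767.2 = 234.8
Sxy = Σxy − (Σx)(Σy)/n = 4644 − 5508.4 = -864.4
Syy = Σy² − (Σy)²/n = 20767 − 17169.8 = 3597.2
R² = Sxy²/(Sxx·Syy) = (-864.4)²/(234.8·3597.2) = 0.884641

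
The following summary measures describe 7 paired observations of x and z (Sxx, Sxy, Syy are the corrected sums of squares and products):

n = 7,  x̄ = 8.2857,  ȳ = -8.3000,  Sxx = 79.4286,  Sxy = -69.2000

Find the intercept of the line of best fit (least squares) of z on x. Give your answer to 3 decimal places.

-1.081

b = Sxy/Sxx = -69.2/79.4286 = -0.871223
a = ȳ − b·x̄ = -8.3 − (-0.871223)·8.2857 = -1.081310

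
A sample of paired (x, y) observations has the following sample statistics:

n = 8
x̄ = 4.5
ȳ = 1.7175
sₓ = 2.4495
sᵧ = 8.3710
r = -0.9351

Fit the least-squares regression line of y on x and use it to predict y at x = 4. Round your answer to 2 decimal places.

b = r · sᵧ/sₓ = -0.9351 · 8.371/2.4495 = -3.195641
a = ȳ − b·x̄ = 1.7175 − (-3.195641)·4.5 = 16.097884
ŷ(4) = a + b·4 = 16.097884 + (-3.195641)·4 = 3.315320

3.32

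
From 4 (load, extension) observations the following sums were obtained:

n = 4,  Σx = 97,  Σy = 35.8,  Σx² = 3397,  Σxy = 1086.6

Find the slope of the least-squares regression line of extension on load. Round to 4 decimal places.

0.2091

Sxx = Σx² − (Σx)²/n = 3397 − 2352.25 = 1044.75
Sxy = Σxy − (Σx)(Σy)/n = 1086.6 − 868.15 = 218.45
b = Sxy/Sxx = 218.45/1044.75 = 0.209093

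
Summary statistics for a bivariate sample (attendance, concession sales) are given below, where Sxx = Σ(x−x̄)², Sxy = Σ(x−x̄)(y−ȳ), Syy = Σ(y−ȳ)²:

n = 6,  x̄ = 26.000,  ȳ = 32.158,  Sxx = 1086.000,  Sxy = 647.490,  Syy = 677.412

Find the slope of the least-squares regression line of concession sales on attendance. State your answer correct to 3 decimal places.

0.596

b = Sxy/Sxx = 647.49/1086 = 0.596215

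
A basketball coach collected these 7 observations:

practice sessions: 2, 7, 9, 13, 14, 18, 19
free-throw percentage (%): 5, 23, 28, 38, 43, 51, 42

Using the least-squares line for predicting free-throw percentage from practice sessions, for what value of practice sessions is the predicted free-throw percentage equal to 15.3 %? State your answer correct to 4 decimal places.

4.4595

n = 7, Σx = 82, Σy = 230, Σxy = 3235, Σx² = 1184
Sxx = Σx² − (Σx)²/n = 1184 − 960.571429 = 223.428571
Sxy = Σxy − (Σx)(Σy)/n = 3235 − 2694.285714 = 540.714286
b = Sxy/Sxx = 540.714286/223.428571 = 2.420077
a = ȳ − b·x̄ = 32.857143 − 2.420077·11.714286 = 4.507673
Set a + b·x = 15.3: x = (15.3 − 4.507673) / 2.420077 = 4.459498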